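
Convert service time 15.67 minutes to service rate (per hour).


mu = 60 / avg_service_time = 60 / 15.67 = 3.83 per hour

3.83 per hour


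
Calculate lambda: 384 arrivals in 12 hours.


lambda = total arrivals / time = 384 / 12 = 32.0 per hour

32.0 per hour


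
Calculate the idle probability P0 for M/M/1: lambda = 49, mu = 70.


P0 = 1 - rho = 1 - 49/70 = 0.3

0.3


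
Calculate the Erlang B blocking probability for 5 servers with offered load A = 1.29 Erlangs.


B(N,A) = (A^N/N!) / sum(A^k/k!, k=0..N) with N=5, A=1.29 = 0.0082

0.0082


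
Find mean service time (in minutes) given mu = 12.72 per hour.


Mean service time = 60/mu = 60/12.72 = 4.72 minutes

4.72 minutes


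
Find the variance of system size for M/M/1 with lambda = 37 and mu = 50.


rho = 37/50; Var(N) = rho/(1-rho)^2 = 10.95

10.95


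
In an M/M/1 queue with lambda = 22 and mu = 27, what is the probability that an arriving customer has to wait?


P(wait) = rho = lambda/mu = 22/27 = 0.8148

0.8148


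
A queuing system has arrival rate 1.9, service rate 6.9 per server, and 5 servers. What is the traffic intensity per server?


rho = lambda / (c * mu) = 1.9 / (5 * 6.9) = 0.0551

0.0551


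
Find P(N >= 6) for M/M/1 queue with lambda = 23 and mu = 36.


P(N >= 6) = rho^6 = (23/36)^6 = 0.068

0.068


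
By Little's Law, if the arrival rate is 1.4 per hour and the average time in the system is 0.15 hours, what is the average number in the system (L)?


L = lambda * W = 1.4 * 0.15 = 0.21

0.21


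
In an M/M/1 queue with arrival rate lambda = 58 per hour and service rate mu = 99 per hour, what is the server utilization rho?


rho = lambda/mu = 58/99 = 0.5859

0.5859


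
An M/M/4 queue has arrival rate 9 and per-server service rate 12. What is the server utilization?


rho = lambda/(c*mu) = 9/(4*12) = 0.1875

0.1875


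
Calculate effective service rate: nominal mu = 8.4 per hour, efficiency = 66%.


Effective rate = mu * efficiency = 8.4 * 0.66 = 5.54 per hour

5.54 per hour


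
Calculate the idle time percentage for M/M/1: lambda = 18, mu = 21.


Idle fraction = (1 - rho) * 100 = (1 - 18/21) * 100 = 14.3%

14.3%


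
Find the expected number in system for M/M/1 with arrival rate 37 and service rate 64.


rho = 37/64; L = rho/(1-rho) = 1.37

1.37


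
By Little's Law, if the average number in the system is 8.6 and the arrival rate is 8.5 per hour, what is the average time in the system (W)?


W = L / lambda = 8.6 / 8.5 = 1.0118 hours

1.0118 hours


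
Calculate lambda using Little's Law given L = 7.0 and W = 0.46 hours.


lambda = L / W = 7.0 / 0.46 = 15.22 per hour

15.22 per hour


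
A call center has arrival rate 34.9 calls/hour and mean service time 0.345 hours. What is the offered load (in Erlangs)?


Offered load a = lambda * E[S] = 34.9 * 0.345 = 12.04 Erlangs

12.04 Erlangs


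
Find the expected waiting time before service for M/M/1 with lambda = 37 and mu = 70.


rho = 37/70; Wq = rho/(mu - lambda) = 0.016 hours

0.016 hours


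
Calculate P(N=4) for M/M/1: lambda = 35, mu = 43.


rho = 35/43; P(n) = (1-rho)*rho^n = (1-35/43)*(35/43)^4 = 0.0817

0.0817


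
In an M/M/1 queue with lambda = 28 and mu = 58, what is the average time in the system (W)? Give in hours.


W = 1/(mu - lambda) = 1/(58 - 28) = 0.0333 hours

0.0333 hours


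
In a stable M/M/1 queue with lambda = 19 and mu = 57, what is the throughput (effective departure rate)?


For a stable queue (lambda < mu), throughput = lambda = 19 per hour

19 per hour


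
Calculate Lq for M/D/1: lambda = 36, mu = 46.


M/D/1: Lq = rho^2 / (2*(1-rho)) where rho = 36/46; Lq = 1.41

1.41


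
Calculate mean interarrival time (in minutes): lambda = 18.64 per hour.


Mean interarrival time = 60/lambda = 60/18.64 = 3.22 minutes

3.22 minutes


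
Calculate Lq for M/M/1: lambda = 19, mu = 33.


rho = 19/33; Lq = rho^2/(1-rho) = 0.78

0.78


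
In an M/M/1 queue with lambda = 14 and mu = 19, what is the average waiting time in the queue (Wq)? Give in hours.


rho = 14/19; Wq = rho/(mu - lambda) = 0.1474 hours

0.1474 hours


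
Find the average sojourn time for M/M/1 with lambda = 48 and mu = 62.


W = 1/(mu - lambda) = 1/(62 - 48) = 0.0714 hours

0.0714 hours


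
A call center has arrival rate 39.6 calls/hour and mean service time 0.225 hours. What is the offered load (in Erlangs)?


Offered load a = lambda * E[S] = 39.6 * 0.225 = 8.91 Erlangs

8.91 Erlangs


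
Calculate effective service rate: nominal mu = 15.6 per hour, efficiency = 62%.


Effective rate = mu * efficiency = 15.6 * 0.62 = 9.67 per hour

9.67 per hour


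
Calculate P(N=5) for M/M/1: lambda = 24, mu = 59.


rho = 24/59; P(n) = (1-rho)*rho^n = (1-24/59)*(24/59)^5 = 0.0066

0.0066


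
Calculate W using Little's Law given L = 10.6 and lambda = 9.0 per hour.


W = L / lambda = 10.6 / 9.0 = 1.1778 hours

1.1778 hours


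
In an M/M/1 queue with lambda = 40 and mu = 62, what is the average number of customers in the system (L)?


rho = 40/62; L = rho/(1-rho) = 1.82

1.82


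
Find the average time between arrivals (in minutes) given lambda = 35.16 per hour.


Mean interarrival time = 60/lambda = 60/35.16 = 1.71 minutes

1.71 minutes


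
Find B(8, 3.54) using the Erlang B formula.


B(N,A) = (A^N/N!) / sum(A^k/k!, k=0..N) with N=8, A=3.54 = 0.0179

0.0179


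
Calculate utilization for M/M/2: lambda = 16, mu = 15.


rho = lambda/(c*mu) = 16/(2*15) = 0.5333

0.5333


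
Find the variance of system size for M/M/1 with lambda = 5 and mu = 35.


rho = 5/35; Var(N) = rho/(1-rho)^2 = 0.19

0.19


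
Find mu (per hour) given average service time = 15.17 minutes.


mu = 60 / avg_service_time = 60 / 15.17 = 3.96 per hour

3.96 per hour


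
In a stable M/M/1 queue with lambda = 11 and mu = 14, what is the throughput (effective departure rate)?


For a stable queue (lambda < mu), throughput = lambda = 11 per hour

11 per hour


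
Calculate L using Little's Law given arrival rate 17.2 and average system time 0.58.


L = lambda * W = 17.2 * 0.58 = 9.98

9.98


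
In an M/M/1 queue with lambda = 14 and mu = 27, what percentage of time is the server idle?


Idle fraction = (1 - rho) * 100 = (1 - 14/27) * 100 = 48.1%

48.1%


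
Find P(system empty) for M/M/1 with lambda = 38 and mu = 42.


P0 = 1 - rho = 1 - 38/42 = 0.0952

0.0952


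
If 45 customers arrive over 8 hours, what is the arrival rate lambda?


lambda = total arrivals / time = 45 / 8 = 5.63 per hour

5.63 per hour


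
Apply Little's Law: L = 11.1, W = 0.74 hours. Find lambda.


lambda = L / W = 11.1 / 0.74 = 15.0 per hour

15.0 per hour


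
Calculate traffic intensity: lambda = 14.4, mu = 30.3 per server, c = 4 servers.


rho = lambda / (c * mu) = 14.4 / (4 * 30.3) = 0.1188

0.1188


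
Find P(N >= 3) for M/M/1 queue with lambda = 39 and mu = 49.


P(N >= 3) = rho^3 = (39/49)^3 = 0.5042

0.5042


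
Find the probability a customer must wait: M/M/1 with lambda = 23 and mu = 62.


P(wait) = rho = lambda/mu = 23/62 = 0.371

0.371


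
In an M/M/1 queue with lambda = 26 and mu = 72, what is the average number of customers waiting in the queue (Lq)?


rho = 26/72; Lq = rho^2/(1-rho) = 0.2

0.2


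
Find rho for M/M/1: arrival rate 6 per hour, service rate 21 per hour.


rho = lambda/mu = 6/21 = 0.2857

0.2857


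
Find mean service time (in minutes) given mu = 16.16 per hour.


Mean service time = 60/mu = 60/16.16 = 3.71 minutes

3.71 minutes


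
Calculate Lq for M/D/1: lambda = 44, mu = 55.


M/D/1: Lq = rho^2 / (2*(1-rho)) where rho = 44/55; Lq = 1.6

1.6


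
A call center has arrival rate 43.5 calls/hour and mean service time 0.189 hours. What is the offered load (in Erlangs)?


Offered load a = lambda * E[S] = 43.5 * 0.189 = 8.22 Erlangs

8.22 Erlangs


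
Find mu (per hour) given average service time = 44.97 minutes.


mu = 60 / avg_service_time = 60 / 44.97 = 1.33 per hour

1.33 per hour


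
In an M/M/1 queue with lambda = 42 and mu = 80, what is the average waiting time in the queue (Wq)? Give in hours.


rho = 42/80; Wq = rho/(mu - lambda) = 0.0138 hours

0.0138 hours


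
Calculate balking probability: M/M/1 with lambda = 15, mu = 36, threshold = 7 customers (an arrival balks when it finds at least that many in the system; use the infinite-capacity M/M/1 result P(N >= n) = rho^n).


P(N >= 7) = rho^7 = (15/36)^7 = 0.0022

0.0022


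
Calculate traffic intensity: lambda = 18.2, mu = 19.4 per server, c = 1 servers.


rho = lambda / (c * mu) = 18.2 / (1 * 19.4) = 0.9381

0.9381


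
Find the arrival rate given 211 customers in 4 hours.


lambda = total arrivals / time = 211 / 4 = 52.75 per hour

52.75 per hour


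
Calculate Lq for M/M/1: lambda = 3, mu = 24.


rho = 3/24; Lq = rho^2/(1-rho) = 0.02

0.02


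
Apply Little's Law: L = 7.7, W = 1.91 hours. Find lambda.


lambda = L / W = 7.7 / 1.91 = 4.03 per hour

4.03 per hour


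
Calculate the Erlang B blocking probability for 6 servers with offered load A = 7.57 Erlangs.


B(N,A) = (A^N/N!) / sum(A^k/k!, k=0..N) with N=6, A=7.57 = 0.3656

0.3656


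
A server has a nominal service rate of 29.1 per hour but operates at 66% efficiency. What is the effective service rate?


Effective rate = mu * efficiency = 29.1 * 0.66 = 19.21 per hour

19.21 per hour


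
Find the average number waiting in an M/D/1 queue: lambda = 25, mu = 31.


M/D/1: Lq = rho^2 / (2*(1-rho)) where rho = 25/31; Lq = 1.68

1.68


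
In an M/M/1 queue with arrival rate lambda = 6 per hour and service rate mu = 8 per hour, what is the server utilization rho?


rho = lambda/mu = 6/8 = 0.75

0.75


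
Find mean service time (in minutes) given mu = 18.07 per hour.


Mean service time = 60/mu = 60/18.07 = 3.32 minutes

3.32 minutes


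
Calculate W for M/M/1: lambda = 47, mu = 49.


W = 1/(mu - lambda) = 1/(49 - 47) = 0.5 hours

0.5 hours


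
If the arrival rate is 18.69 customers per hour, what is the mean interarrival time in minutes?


Mean interarrival time = 60/lambda = 60/18.69 = 3.21 minutes

3.21 minutes


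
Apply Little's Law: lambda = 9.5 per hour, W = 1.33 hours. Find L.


L = lambda * W = 9.5 * 1.33 = 12.64

12.64


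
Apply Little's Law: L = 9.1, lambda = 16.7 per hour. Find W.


W = L / lambda = 9.1 / 16.7 = 0.5449 hours

0.5449 hours


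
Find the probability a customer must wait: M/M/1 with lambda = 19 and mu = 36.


P(wait) = rho = lambda/mu = 19/36 = 0.5278

0.5278


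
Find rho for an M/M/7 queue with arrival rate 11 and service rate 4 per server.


rho = lambda/(c*mu) = 11/(7*4) = 0.3929

0.3929


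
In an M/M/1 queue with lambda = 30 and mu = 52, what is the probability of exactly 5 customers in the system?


rho = 30/52; P(n) = (1-rho)*rho^n = (1-30/52)*(30/52)^5 = 0.027

0.027


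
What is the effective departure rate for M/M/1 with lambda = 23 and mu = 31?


For a stable queue (lambda < mu), throughput = lambda = 23 per hour

23 per hour


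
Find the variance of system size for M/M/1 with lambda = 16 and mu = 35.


rho = 16/35; Var(N) = rho/(1-rho)^2 = 1.55

1.55


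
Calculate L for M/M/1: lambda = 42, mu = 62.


rho = 42/62; L = rho/(1-rho) = 2.1

2.1


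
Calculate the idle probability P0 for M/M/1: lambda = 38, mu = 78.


P0 = 1 - rho = 1 - 38/78 = 0.5128

0.5128


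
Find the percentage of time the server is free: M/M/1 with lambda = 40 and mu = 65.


Idle fraction = (1 - rho) * 100 = (1 - 40/65) * 100 = 38.5%

38.5%


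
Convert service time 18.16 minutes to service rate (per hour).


mu = 60 / avg_service_time = 60 / 18.16 = 3.3 per hour

3.3 per hour


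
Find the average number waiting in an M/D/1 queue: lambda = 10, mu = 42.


M/D/1: Lq = rho^2 / (2*(1-rho)) where rho = 10/42; Lq = 0.04

0.04


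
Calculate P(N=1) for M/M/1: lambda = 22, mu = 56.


rho = 22/56; P(n) = (1-rho)*rho^n = (1-22/56)*(22/56)^1 = 0.2385

0.2385


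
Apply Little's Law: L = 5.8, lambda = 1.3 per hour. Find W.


W = L / lambda = 5.8 / 1.3 = 4.4615 hours

4.4615 hours


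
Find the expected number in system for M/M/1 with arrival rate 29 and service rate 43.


rho = 29/43; L = rho/(1-rho) = 2.07

2.07


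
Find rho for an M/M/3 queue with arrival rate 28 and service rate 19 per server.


rho = lambda/(c*mu) = 28/(3*19) = 0.4912

0.4912


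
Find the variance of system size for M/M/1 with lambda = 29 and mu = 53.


rho = 29/53; Var(N) = rho/(1-rho)^2 = 2.67

2.67


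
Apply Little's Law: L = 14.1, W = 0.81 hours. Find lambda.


lambda = L / W = 14.1 / 0.81 = 17.41 per hour

17.41 per hour


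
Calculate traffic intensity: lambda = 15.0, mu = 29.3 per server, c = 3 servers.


rho = lambda / (c * mu) = 15.0 / (3 * 29.3) = 0.1706

0.1706


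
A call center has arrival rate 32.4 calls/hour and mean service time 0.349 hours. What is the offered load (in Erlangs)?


Offered load a = lambda * E[S] = 32.4 * 0.349 = 11.31 Erlangs

11.31 Erlangs


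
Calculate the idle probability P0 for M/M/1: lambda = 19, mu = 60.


P0 = 1 - rho = 1 - 19/60 = 0.6833

0.6833


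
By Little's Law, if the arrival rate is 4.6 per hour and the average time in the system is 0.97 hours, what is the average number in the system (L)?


L = lambda * W = 4.6 * 0.97 = 4.46

4.46


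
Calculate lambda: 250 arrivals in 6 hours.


lambda = total arrivals / time = 250 / 6 = 41.67 per hour

41.67 per hour


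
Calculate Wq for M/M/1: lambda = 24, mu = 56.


rho = 24/56; Wq = rho/(mu - lambda) = 0.0134 hours

0.0134 hours


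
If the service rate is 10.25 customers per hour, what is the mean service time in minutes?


Mean service time = 60/mu = 60/10.25 = 5.85 minutes

5.85 minutes


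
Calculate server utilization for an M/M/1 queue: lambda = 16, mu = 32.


rho = lambda/mu = 16/32 = 0.5

0.5


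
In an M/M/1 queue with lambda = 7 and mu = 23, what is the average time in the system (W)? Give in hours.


W = 1/(mu - lambda) = 1/(23 - 7) = 0.0625 hours

0.0625 hours


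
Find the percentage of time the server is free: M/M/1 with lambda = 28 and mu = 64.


Idle fraction = (1 - rho) * 100 = (1 - 28/64) * 100 = 56.3%

56.3%


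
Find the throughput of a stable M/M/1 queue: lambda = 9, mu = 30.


For a stable queue (lambda < mu), throughput = lambda = 9 per hour

9 per hour


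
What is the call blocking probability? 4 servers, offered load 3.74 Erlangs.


B(N,A) = (A^N/N!) / sum(A^k/k!, k=0..N) with N=4, A=3.74 = 0.285

0.285


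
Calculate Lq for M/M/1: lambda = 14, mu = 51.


rho = 14/51; Lq = rho^2/(1-rho) = 0.1

0.1


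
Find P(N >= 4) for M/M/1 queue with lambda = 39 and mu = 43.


P(N >= 4) = rho^4 = (39/43)^4 = 0.6767

0.6767


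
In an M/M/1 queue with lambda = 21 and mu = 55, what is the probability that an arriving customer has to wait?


P(wait) = rho = lambda/mu = 21/55 = 0.3818

0.3818


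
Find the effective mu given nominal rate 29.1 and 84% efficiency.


Effective rate = mu * efficiency = 29.1 * 0.84 = 24.44 per hour

24.44 per hour


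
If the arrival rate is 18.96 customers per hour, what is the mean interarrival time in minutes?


Mean interarrival time = 60/lambda = 60/18.96 = 3.16 minutes

3.16 minutes


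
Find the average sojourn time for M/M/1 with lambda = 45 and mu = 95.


W = 1/(mu - lambda) = 1/(95 - 45) = 0.02 hours

0.02 hours


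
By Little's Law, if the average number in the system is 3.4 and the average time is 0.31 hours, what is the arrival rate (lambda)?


lambda = L / W = 3.4 / 0.31 = 10.97 per hour

10.97 per hour


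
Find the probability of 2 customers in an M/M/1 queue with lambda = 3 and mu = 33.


rho = 3/33; P(n) = (1-rho)*rho^n = (1-3/33)*(3/33)^2 = 0.0075

0.0075


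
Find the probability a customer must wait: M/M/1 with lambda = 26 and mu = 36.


P(wait) = rho = lambda/mu = 26/36 = 0.7222

0.7222


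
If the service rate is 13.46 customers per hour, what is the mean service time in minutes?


Mean service time = 60/mu = 60/13.46 = 4.46 minutes

4.46 minutes


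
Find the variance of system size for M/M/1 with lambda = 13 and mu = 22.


rho = 13/22; Var(N) = rho/(1-rho)^2 = 3.53

3.53


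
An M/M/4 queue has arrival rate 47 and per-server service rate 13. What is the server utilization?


rho = lambda/(c*mu) = 47/(4*13) = 0.9038

0.9038


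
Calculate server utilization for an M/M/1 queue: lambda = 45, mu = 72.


rho = lambda/mu = 45/72 = 0.625

0.625


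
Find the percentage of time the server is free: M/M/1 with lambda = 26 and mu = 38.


Idle fraction = (1 - rho) * 100 = (1 - 26/38) * 100 = 31.6%

31.6%


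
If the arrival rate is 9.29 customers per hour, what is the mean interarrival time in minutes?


Mean interarrival time = 60/lambda = 60/9.29 = 6.46 minutes

6.46 minutes


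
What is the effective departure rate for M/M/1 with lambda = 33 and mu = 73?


For a stable queue (lambda < mu), throughput = lambda = 33 per hour

33 per hour


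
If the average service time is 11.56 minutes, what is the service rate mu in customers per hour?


mu = 60 / avg_service_time = 60 / 11.56 = 5.19 per hour

5.19 per hour


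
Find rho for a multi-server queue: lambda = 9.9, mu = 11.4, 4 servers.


rho = lambda / (c * mu) = 9.9 / (4 * 11.4) = 0.2171

0.2171


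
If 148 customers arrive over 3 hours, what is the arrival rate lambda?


lambda = total arrivals / time = 148 / 3 = 49.33 per hour

49.33 per hour


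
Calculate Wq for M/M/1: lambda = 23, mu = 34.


rho = 23/34; Wq = rho/(mu - lambda) = 0.0615 hours

0.0615 hours


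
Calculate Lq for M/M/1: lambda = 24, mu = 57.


rho = 24/57; Lq = rho^2/(1-rho) = 0.31

0.31


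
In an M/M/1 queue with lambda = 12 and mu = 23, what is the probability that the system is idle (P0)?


P0 = 1 - rho = 1 - 12/23 = 0.4783

0.4783


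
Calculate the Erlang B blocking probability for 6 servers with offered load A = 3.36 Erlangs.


B(N,A) = (A^N/N!) / sum(A^k/k!, k=0..N) with N=6, A=3.36 = 0.0735

0.0735


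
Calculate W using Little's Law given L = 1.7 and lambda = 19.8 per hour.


W = L / lambda = 1.7 / 19.8 = 0.0859 hours

0.0859 hours


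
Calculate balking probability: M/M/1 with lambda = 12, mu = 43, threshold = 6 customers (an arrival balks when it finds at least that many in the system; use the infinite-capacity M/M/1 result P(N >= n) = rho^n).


P(N >= 6) = rho^6 = (12/43)^6 = 0.0005

0.0005


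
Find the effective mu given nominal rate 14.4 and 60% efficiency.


Effective rate = mu * efficiency = 14.4 * 0.6 = 8.64 per hour

8.64 per hour


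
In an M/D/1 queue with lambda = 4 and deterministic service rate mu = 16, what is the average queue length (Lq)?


M/D/1: Lq = rho^2 / (2*(1-rho)) where rho = 4/16; Lq = 0.04

0.04


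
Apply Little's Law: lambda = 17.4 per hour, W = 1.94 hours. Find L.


L = lambda * W = 17.4 * 1.94 = 33.76

33.76


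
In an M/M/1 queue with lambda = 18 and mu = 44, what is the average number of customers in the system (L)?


rho = 18/44; L = rho/(1-rho) = 0.69

0.69


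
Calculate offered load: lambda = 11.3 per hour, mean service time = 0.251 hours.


Offered load a = lambda * E[S] = 11.3 * 0.251 = 2.84 Erlangs

2.84 Erlangs


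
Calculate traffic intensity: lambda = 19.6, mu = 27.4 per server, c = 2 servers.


rho = lambda / (c * mu) = 19.6 / (2 * 27.4) = 0.3577

0.3577


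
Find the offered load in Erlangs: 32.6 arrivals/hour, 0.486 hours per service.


Offered load a = lambda * E[S] = 32.6 * 0.486 = 15.84 Erlangs

15.84 Erlangs


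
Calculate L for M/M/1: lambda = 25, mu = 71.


rho = 25/71; L = rho/(1-rho) = 0.54

0.54


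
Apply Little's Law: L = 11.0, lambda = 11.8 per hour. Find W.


W = L / lambda = 11.0 / 11.8 = 0.9322 hours

0.9322 hours


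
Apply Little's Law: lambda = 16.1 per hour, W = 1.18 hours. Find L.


L = lambda * W = 16.1 * 1.18 = 19.0

19.0


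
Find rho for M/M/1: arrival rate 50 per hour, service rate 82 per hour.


rho = lambda/mu = 50/82 = 0.6098

0.6098


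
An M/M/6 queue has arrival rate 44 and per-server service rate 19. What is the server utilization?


rho = lambda/(c*mu) = 44/(6*19) = 0.386

0.386


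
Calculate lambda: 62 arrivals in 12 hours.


lambda = total arrivals / time = 62 / 12 = 5.17 per hour

5.17 per hour


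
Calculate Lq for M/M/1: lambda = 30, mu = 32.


rho = 30/32; Lq = rho^2/(1-rho) = 14.06

14.06


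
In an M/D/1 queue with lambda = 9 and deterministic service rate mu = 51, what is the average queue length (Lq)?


M/D/1: Lq = rho^2 / (2*(1-rho)) where rho = 9/51; Lq = 0.02

0.02


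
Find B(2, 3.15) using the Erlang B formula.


B(N,A) = (A^N/N!) / sum(A^k/k!, k=0..N) with N=2, A=3.15 = 0.5445

0.5445


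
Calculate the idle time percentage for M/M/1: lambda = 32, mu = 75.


Idle fraction = (1 - rho) * 100 = (1 - 32/75) * 100 = 57.3%

57.3%


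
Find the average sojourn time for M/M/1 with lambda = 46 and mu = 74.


W = 1/(mu - lambda) = 1/(74 - 46) = 0.0357 hours

0.0357 hours


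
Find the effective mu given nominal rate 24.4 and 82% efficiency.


Effective rate = mu * efficiency = 24.4 * 0.82 = 20.01 per hour

20.01 per hour


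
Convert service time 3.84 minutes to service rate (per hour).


mu = 60 / avg_service_time = 60 / 3.84 = 15.63 per hour

15.63 per hour


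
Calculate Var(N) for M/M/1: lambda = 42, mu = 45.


rho = 42/45; Var(N) = rho/(1-rho)^2 = 210.0

210.0


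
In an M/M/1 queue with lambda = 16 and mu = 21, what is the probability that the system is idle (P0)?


P0 = 1 - rho = 1 - 16/21 = 0.2381

0.2381


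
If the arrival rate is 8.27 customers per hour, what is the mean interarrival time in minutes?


Mean interarrival time = 60/lambda = 60/8.27 = 7.26 minutes

7.26 minutes


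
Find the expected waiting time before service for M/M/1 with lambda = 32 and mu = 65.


rho = 32/65; Wq = rho/(mu - lambda) = 0.0149 hours

0.0149 hours


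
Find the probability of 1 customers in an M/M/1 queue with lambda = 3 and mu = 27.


rho = 3/27; P(n) = (1-rho)*rho^n = (1-3/27)*(3/27)^1 = 0.0988

0.0988


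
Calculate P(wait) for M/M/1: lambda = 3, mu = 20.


P(wait) = rho = lambda/mu = 3/20 = 0.15

0.15


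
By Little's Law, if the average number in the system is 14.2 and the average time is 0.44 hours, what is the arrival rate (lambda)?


lambda = L / W = 14.2 / 0.44 = 32.27 per hour

32.27 per hour


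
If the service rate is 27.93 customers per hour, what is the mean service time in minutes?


Mean service time = 60/mu = 60/27.93 = 2.15 minutes

2.15 minutes


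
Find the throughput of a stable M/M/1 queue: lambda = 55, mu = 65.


For a stable queue (lambda < mu), throughput = lambda = 55 per hour

55 per hour


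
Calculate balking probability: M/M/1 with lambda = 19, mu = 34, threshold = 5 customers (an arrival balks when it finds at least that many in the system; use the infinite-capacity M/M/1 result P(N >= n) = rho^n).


P(N >= 5) = rho^5 = (19/34)^5 = 0.0545

0.0545


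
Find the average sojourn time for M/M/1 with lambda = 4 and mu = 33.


W = 1/(mu - lambda) = 1/(33 - 4) = 0.0345 hours

0.0345 hours


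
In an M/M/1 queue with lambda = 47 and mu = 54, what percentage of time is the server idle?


Idle fraction = (1 - rho) * 100 = (1 - 47/54) * 100 = 13.0%

13.0%


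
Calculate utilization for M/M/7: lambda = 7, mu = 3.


rho = lambda/(c*mu) = 7/(7*3) = 0.3333

0.3333


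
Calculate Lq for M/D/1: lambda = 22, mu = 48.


M/D/1: Lq = rho^2 / (2*(1-rho)) where rho = 22/48; Lq = 0.19

0.19


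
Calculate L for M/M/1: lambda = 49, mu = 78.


rho = 49/78; L = rho/(1-rho) = 1.69

1.69


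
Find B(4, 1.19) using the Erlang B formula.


B(N,A) = (A^N/N!) / sum(A^k/k!, k=0..N) with N=4, A=1.19 = 0.0256

0.0256


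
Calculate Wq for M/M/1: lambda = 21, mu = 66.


rho = 21/66; Wq = rho/(mu - lambda) = 0.0071 hours

0.0071 hours


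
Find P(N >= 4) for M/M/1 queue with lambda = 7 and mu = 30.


P(N >= 4) = rho^4 = (7/30)^4 = 0.003

0.003


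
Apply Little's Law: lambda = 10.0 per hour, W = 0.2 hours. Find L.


L = lambda * W = 10.0 * 0.2 = 2.0

2.0


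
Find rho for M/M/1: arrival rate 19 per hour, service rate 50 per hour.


rho = lambda/mu = 19/50 = 0.38

0.38


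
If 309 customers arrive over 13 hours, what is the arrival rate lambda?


lambda = total arrivals / time = 309 / 13 = 23.77 per hour

23.77 per hour


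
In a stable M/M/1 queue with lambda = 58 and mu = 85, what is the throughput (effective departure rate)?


For a stable queue (lambda < mu), throughput = lambda = 58 per hour

58 per hour


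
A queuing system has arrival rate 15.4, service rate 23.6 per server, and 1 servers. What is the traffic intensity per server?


rho = lambda / (c * mu) = 15.4 / (1 * 23.6) = 0.6525

0.6525


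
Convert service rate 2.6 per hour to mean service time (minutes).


Mean service time = 60/mu = 60/2.6 = 23.08 minutes

23.08 minutes


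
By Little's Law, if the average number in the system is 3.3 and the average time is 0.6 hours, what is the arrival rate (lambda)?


lambda = L / W = 3.3 / 0.6 = 5.5 per hour

5.5 per hour


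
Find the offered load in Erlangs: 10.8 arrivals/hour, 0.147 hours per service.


Offered load a = lambda * E[S] = 10.8 * 0.147 = 1.59 Erlangs

1.59 Erlangs


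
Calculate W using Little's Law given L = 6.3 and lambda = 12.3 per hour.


W = L / lambda = 6.3 / 12.3 = 0.5122 hours

0.5122 hours


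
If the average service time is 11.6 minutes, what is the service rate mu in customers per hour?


mu = 60 / avg_service_time = 60 / 11.6 = 5.17 per hour

5.17 per hour


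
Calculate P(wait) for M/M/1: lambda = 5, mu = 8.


P(wait) = rho = lambda/mu = 5/8 = 0.625

0.625


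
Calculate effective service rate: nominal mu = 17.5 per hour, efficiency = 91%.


Effective rate = mu * efficiency = 17.5 * 0.91 = 15.93 per hour

15.93 per hour


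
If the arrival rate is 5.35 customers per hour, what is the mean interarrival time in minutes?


Mean interarrival time = 60/lambda = 60/5.35 = 11.21 minutes

11.21 minutes


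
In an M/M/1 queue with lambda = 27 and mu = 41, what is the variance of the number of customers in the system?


rho = 27/41; Var(N) = rho/(1-rho)^2 = 5.65

5.65


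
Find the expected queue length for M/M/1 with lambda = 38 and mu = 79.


rho = 38/79; Lq = rho^2/(1-rho) = 0.45

0.45


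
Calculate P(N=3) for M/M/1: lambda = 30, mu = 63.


rho = 30/63; P(n) = (1-rho)*rho^n = (1-30/63)*(30/63)^3 = 0.0566

0.0566


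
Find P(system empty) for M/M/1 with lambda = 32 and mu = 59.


P0 = 1 - rho = 1 - 32/59 = 0.4576

0.4576


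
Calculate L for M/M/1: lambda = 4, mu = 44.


rho = 4/44; L = rho/(1-rho) = 0.1

0.1


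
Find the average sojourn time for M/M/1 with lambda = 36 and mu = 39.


W = 1/(mu - lambda) = 1/(39 - 36) = 0.3333 hours

0.3333 hours


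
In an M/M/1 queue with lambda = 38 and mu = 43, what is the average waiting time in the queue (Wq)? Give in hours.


rho = 38/43; Wq = rho/(mu - lambda) = 0.1767 hours

0.1767 hours


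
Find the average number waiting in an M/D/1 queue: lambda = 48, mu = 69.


M/D/1: Lq = rho^2 / (2*(1-rho)) where rho = 48/69; Lq = 0.8

0.8


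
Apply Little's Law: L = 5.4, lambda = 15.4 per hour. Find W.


W = L / lambda = 5.4 / 15.4 = 0.3506 hours

0.3506 hours


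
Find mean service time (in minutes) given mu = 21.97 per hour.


Mean service time = 60/mu = 60/21.97 = 2.73 minutes

2.73 minutes


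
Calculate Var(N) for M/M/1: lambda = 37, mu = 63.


rho = 37/63; Var(N) = rho/(1-rho)^2 = 3.45

3.45


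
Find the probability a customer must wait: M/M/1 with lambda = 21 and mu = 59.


P(wait) = rho = lambda/mu = 21/59 = 0.3559

0.3559


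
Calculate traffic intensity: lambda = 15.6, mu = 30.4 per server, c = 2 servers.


rho = lambda / (c * mu) = 15.6 / (2 * 30.4) = 0.2566

0.2566


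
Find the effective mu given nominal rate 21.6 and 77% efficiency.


Effective rate = mu * efficiency = 21.6 * 0.77 = 16.63 per hour

16.63 per hour


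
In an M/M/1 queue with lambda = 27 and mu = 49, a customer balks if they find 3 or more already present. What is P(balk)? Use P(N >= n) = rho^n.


P(N >= 3) = rho^3 = (27/49)^3 = 0.1673

0.1673


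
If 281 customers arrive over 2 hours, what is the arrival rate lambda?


lambda = total arrivals / time = 281 / 2 = 140.5 per hour

140.5 per hour


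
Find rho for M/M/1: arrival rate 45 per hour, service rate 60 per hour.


rho = lambda/mu = 45/60 = 0.75

0.75


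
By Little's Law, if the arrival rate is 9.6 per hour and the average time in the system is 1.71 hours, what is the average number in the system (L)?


L = lambda * W = 9.6 * 1.71 = 16.42

16.42


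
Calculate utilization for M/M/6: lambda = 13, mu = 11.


rho = lambda/(c*mu) = 13/(6*11) = 0.197

0.197


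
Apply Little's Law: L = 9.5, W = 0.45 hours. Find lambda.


lambda = L / W = 9.5 / 0.45 = 21.11 per hour

21.11 per hour


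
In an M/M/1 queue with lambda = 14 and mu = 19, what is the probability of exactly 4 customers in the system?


rho = 14/19; P(n) = (1-rho)*rho^n = (1-14/19)*(14/19)^4 = 0.0776

0.0776


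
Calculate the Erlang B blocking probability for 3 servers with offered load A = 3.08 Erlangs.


B(N,A) = (A^N/N!) / sum(A^k/k!, k=0..N) with N=3, A=3.08 = 0.3556

0.3556


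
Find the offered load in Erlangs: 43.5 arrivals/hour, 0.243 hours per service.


Offered load a = lambda * E[S] = 43.5 * 0.243 = 10.57 Erlangs

10.57 Erlangs


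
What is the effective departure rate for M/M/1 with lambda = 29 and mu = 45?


For a stable queue (lambda < mu), throughput = lambda = 29 per hour

29 per hour


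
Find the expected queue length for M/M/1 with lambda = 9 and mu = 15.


rho = 9/15; Lq = rho^2/(1-rho) = 0.9

0.9


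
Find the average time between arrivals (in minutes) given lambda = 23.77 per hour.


Mean interarrival time = 60/lambda = 60/23.77 = 2.52 minutes

2.52 minutes


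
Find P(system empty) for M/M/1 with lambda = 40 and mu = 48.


P0 = 1 - rho = 1 - 40/48 = 0.1667

0.1667


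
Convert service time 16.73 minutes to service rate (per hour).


mu = 60 / avg_service_time = 60 / 16.73 = 3.59 per hour

3.59 per hour


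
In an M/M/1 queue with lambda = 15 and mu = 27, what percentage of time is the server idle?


Idle fraction = (1 - rho) * 100 = (1 - 15/27) * 100 = 44.4%

44.4%


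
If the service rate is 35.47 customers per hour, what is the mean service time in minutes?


Mean service time = 60/mu = 60/35.47 = 1.69 minutes

1.69 minutes


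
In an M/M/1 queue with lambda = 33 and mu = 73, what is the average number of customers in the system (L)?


rho = 33/73; L = rho/(1-rho) = 0.83

0.83


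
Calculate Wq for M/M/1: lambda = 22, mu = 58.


rho = 22/58; Wq = rho/(mu - lambda) = 0.0105 hours

0.0105 hours


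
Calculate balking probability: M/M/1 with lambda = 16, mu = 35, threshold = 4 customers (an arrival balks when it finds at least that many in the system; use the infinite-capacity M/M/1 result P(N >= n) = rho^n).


P(N >= 4) = rho^4 = (16/35)^4 = 0.0437

0.0437


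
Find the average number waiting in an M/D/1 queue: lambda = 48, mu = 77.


M/D/1: Lq = rho^2 / (2*(1-rho)) where rho = 48/77; Lq = 0.52

0.52


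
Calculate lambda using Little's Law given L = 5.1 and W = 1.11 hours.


lambda = L / W = 5.1 / 1.11 = 4.59 per hour

4.59 per hour


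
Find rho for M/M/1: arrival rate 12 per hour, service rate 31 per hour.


rho = lambda/mu = 12/31 = 0.3871

0.3871


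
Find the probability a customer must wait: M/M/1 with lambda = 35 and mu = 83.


P(wait) = rho = lambda/mu = 35/83 = 0.4217

0.4217


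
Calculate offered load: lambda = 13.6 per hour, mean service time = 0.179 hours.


Offered load a = lambda * E[S] = 13.6 * 0.179 = 2.43 Erlangs

2.43 Erlangs


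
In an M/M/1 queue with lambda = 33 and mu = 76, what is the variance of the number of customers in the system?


rho = 33/76; Var(N) = rho/(1-rho)^2 = 1.36

1.36


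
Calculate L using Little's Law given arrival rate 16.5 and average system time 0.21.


L = lambda * W = 16.5 * 0.21 = 3.47

3.47


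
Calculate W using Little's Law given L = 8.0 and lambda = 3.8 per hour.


W = L / lambda = 8.0 / 3.8 = 2.1053 hours

2.1053 hours


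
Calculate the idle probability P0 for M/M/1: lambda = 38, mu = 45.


P0 = 1 - rho = 1 - 38/45 = 0.1556

0.1556


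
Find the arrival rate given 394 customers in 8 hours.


lambda = total arrivals / time = 394 / 8 = 49.25 per hour

49.25 per hour


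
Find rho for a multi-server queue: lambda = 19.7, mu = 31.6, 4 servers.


rho = lambda / (c * mu) = 19.7 / (4 * 31.6) = 0.1559

0.1559


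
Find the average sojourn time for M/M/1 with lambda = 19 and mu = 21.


W = 1/(mu - lambda) = 1/(21 - 19) = 0.5 hours

0.5 hours


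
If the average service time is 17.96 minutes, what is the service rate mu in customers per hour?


mu = 60 / avg_service_time = 60 / 17.96 = 3.34 per hour

3.34 per hour


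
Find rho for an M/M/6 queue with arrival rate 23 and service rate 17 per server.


rho = lambda/(c*mu) = 23/(6*17) = 0.2255

0.2255


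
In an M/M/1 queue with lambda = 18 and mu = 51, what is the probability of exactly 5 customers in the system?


rho = 18/51; P(n) = (1-rho)*rho^n = (1-18/51)*(18/51)^5 = 0.0035

0.0035


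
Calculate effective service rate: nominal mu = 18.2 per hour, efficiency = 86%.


Effective rate = mu * efficiency = 18.2 * 0.86 = 15.65 per hour

15.65 per hour


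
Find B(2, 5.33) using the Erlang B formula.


B(N,A) = (A^N/N!) / sum(A^k/k!, k=0..N) with N=2, A=5.33 = 0.6917

0.6917


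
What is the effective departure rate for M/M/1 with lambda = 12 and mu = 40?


For a stable queue (lambda < mu), throughput = lambda = 12 per hour

12 per hour


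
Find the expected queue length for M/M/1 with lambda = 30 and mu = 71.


rho = 30/71; Lq = rho^2/(1-rho) = 0.31

0.31


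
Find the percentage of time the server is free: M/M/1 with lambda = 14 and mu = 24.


Idle fraction = (1 - rho) * 100 = (1 - 14/24) * 100 = 41.7%

41.7%


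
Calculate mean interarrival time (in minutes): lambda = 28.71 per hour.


Mean interarrival time = 60/lambda = 60/28.71 = 2.09 minutes

2.09 minutes


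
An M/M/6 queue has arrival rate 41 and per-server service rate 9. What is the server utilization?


rho = lambda/(c*mu) = 41/(6*9) = 0.7593

0.7593


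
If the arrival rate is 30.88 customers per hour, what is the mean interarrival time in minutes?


Mean interarrival time = 60/lambda = 60/30.88 = 1.94 minutes

1.94 minutes


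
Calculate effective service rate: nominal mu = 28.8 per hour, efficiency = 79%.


Effective rate = mu * efficiency = 28.8 * 0.79 = 22.75 per hour

22.75 per hour


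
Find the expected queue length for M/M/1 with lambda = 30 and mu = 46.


rho = 30/46; Lq = rho^2/(1-rho) = 1.22

1.22


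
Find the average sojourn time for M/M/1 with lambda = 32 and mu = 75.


W = 1/(mu - lambda) = 1/(75 - 32) = 0.0233 hours

0.0233 hours


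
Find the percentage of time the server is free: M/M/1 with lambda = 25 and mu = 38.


Idle fraction = (1 - rho) * 100 = (1 - 25/38) * 100 = 34.2%

34.2%


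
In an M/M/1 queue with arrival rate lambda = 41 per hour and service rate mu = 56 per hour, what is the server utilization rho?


rho = lambda/mu = 41/56 = 0.7321

0.7321


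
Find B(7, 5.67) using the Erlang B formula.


B(N,A) = (A^N/N!) / sum(A^k/k!, k=0..N) with N=7, A=5.67 = 0.1636

0.1636


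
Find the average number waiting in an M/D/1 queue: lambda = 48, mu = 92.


M/D/1: Lq = rho^2 / (2*(1-rho)) where rho = 48/92; Lq = 0.28

0.28


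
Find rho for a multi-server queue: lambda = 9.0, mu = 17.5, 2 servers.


rho = lambda / (c * mu) = 9.0 / (2 * 17.5) = 0.2571

0.2571


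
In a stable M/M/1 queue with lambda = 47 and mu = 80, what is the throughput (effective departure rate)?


For a stable queue (lambda < mu), throughput = lambda = 47 per hour

47 per hour


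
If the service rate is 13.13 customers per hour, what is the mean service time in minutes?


Mean service time = 60/mu = 60/13.13 = 4.57 minutes

4.57 minutes


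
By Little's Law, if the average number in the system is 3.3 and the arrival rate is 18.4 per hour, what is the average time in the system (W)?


W = L / lambda = 3.3 / 18.4 = 0.1793 hours

0.1793 hours


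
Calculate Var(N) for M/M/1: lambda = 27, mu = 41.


rho = 27/41; Var(N) = rho/(1-rho)^2 = 5.65

5.65


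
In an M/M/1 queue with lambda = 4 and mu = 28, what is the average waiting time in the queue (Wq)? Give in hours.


rho = 4/28; Wq = rho/(mu - lambda) = 0.006 hours

0.006 hours


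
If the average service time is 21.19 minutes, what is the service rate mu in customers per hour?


mu = 60 / avg_service_time = 60 / 21.19 = 2.83 per hour

2.83 per hour


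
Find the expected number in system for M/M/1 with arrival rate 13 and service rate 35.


rho = 13/35; L = rho/(1-rho) = 0.59

0.59


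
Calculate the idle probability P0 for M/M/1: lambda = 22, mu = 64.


P0 = 1 - rho = 1 - 22/64 = 0.6563

0.6563


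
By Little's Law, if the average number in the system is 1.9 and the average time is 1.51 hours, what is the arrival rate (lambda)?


lambda = L / W = 1.9 / 1.51 = 1.26 per hour

1.26 per hour


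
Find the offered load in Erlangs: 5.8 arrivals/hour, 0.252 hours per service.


Offered load a = lambda * E[S] = 5.8 * 0.252 = 1.46 Erlangs

1.46 Erlangs


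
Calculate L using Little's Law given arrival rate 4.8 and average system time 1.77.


L = lambda * W = 4.8 * 1.77 = 8.5

8.5


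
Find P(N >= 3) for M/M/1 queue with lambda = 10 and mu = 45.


P(N >= 3) = rho^3 = (10/45)^3 = 0.011

0.011


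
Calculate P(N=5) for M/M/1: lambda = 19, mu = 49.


rho = 19/49; P(n) = (1-rho)*rho^n = (1-19/49)*(19/49)^5 = 0.0054

0.0054


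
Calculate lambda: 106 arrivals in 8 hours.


lambda = total arrivals / time = 106 / 8 = 13.25 per hour

13.25 per hour


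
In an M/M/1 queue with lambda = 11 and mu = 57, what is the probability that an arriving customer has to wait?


P(wait) = rho = lambda/mu = 11/57 = 0.193

0.193


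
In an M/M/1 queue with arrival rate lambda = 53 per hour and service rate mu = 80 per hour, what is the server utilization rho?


rho = lambda/mu = 53/80 = 0.6625

0.6625


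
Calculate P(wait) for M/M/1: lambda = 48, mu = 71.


P(wait) = rho = lambda/mu = 48/71 = 0.6761

0.6761


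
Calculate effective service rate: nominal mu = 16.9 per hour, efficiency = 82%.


Effective rate = mu * efficiency = 16.9 * 0.82 = 13.86 per hour

13.86 per hour


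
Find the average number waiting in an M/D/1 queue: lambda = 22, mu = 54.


M/D/1: Lq = rho^2 / (2*(1-rho)) where rho = 22/54; Lq = 0.14

0.14
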